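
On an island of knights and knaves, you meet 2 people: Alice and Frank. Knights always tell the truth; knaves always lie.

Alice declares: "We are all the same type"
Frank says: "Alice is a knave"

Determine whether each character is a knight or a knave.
Alice is a knave.
Frank is a knight.

Verification:
- Alice (knave) says "We are all the same type" - this is FALSE (a lie) because Frank is a knight and Alice is a knave.
- Frank (knight) says "Alice is a knave" - this is TRUE because Alice is a knave.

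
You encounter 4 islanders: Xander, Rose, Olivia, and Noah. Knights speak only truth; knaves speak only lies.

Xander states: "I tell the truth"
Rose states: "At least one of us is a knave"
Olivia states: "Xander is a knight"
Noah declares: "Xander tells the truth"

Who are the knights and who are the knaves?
Xander is a knave.
Rose is a knight.
Olivia is a knave.
Noah is a knave.

Verification:
- Xander (knave) says "I tell the truth" - this is FALSE (a lie) because Xander is a knave.
- Rose (knight) says "At least one of us is a knave" - this is TRUE because Xander, Olivia, and Noah are knaves.
- Olivia (knave) says "Xander is a knight" - this is FALSE (a lie) because Xander is a knave.
- Noah (knave) says "Xander tells the truth" - this is FALSE (a lie) because Xander is a knave.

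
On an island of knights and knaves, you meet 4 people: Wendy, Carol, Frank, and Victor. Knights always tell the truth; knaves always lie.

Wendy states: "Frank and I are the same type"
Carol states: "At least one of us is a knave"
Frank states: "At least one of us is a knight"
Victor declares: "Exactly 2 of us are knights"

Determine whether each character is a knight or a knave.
Wendy is a knight.
Carol is a knight.
Frank is a knight.
Victor is a knave.

Verification:
- Wendy (knight) says "Frank and I are the same type" - this is TRUE because Wendy is a knight and Frank is a knight.
- Carol (knight) says "At least one of us is a knave" - this is TRUE because Victor is a knave.
- Frank (knight) says "At least one of us is a knight" - this is TRUE because Wendy, Carol, and Frank are knights.
- Victor (knave) says "Exactly 2 of us are knights" - this is FALSE (a lie) because there are 3 knights.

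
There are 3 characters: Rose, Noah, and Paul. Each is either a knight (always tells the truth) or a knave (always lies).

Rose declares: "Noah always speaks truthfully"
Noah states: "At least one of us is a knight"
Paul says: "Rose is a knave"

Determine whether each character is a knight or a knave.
Rose is a knight.
Noah is a knight.
Paul is a knave.

Verification:
- Rose (knight) says "Noah always speaks truthfully" - this is TRUE because Noah is a knight.
- Noah (knight) says "At least one of us is a knight" - this is TRUE because Rose and Noah are knights.
- Paul (knave) says "Rose is a knave" - this is FALSE (a lie) because Rose is a knight.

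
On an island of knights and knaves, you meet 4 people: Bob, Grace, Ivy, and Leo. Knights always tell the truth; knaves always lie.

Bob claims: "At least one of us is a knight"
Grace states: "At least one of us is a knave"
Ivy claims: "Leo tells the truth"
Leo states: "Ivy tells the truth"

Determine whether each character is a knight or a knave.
Bob is a knight.
Grace is a knight.
Ivy is a knave.
Leo is a knave.

Verification:
- Bob (knight) says "At least one of us is a knight" - this is TRUE because Bob and Grace are knights.
- Grace (knight) says "At least one of us is a knave" - this is TRUE because Ivy and Leo are knaves.
- Ivy (knave) says "Leo tells the truth" - this is FALSE (a lie) because Leo is a knave.
- Leo (knave) says "Ivy tells the truth" - this is FALSE (a lie) because Ivy is a knave.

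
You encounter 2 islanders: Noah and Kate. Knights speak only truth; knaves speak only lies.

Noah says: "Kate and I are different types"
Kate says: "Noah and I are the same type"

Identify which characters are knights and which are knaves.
Noah is a knight.
Kate is a knave.

Verification:
- Noah (knight) says "Kate and I are different types" - this is TRUE because Noah is a knight and Kate is a knave.
- Kate (knave) says "Noah and I are the same type" - this is FALSE (a lie) because Kate is a knave and Noah is a knight.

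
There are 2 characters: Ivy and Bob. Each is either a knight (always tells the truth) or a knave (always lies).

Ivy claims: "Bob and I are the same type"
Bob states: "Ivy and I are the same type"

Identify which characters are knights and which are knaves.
Ivy is a knight.
Bob is a knight.

Verification:
- Ivy (knight) says "Bob and I are the same type" - this is TRUE because Ivy is a knight and Bob is a knight.
- Bob (knight) says "Ivy and I are the same type" - this is TRUE because Bob is a knight and Ivy is a knight.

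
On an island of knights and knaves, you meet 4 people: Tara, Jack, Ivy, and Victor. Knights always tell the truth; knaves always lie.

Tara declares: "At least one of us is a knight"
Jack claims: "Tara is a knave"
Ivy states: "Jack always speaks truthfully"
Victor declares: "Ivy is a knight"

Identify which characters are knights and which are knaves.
Tara is a knight.
Jack is a knave.
Ivy is a knave.
Victor is a knave.

Verification:
- Tara (knight) says "At least one of us is a knight" - this is TRUE because Tara is a knight.
- Jack (knave) says "Tara is a knave" - this is FALSE (a lie) because Tara is a knight.
- Ivy (knave) says "Jack always speaks truthfully" - this is FALSE (a lie) because Jack is a knave.
- Victor (knave) says "Ivy is a knight" - this is FALSE (a lie) because Ivy is a knave.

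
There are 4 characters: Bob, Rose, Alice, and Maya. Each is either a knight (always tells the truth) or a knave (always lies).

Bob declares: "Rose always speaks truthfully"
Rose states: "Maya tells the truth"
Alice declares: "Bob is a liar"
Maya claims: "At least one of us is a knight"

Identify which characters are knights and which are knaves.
Bob is a knight.
Rose is a knight.
Alice is a knave.
Maya is a knight.

Verification:
- Bob (knight) says "Rose always speaks truthfully" - this is TRUE because Rose is a knight.
- Rose (knight) says "Maya tells the truth" - this is TRUE because Maya is a knight.
- Alice (knave) says "Bob is a liar" - this is FALSE (a lie) because Bob is a knight.
- Maya (knight) says "At least one of us is a knight" - this is TRUE because Bob, Rose, and Maya are knights.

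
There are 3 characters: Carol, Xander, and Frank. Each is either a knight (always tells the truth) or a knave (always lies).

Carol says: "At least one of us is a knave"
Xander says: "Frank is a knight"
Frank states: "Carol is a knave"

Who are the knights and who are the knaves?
Carol is a knight.
Xander is a knave.
Frank is a knave.

Verification:
- Carol (knight) says "At least one of us is a knave" - this is TRUE because Xander and Frank are knaves.
- Xander (knave) says "Frank is a knight" - this is FALSE (a lie) because Frank is a knave.
- Frank (knave) says "Carol is a knave" - this is FALSE (a lie) because Carol is a knight.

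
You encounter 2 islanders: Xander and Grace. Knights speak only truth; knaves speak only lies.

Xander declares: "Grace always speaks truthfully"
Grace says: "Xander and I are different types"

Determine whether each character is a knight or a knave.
Xander is a knave.
Grace is a knave.

Verification:
- Xander (knave) says "Grace always speaks truthfully" - this is FALSE (a lie) because Grace is a knave.
- Grace (knave) says "Xander and I are different types" - this is FALSE (a lie) because Grace is a knave and Xander is a knave.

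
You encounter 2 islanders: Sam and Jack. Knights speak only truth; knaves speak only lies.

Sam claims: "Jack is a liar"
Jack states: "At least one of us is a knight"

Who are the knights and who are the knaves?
Sam is a knave.
Jack is a knight.

Verification:
- Sam (knave) says "Jack is a liar" - this is FALSE (a lie) because Jack is a knight.
- Jack (knight) says "At least one of us is a knight" - this is TRUE because Jack is a knight.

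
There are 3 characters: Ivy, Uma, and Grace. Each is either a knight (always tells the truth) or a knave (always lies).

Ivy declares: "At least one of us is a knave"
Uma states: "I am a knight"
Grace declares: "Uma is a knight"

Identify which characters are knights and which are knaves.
Ivy is a knight.
Uma is a knave.
Grace is a knave.

Verification:
- Ivy (knight) says "At least one of us is a knave" - this is TRUE because Uma and Grace are knaves.
- Uma (knave) says "I am a knight" - this is FALSE (a lie) because Uma is a knave.
- Grace (knave) says "Uma is a knight" - this is FALSE (a lie) because Uma is a knave.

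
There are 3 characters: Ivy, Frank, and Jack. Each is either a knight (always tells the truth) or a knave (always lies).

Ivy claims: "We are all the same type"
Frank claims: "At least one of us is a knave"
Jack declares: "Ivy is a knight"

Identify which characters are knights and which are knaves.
Ivy is a knave.
Frank is a knight.
Jack is a knave.

Verification:
- Ivy (knave) says "We are all the same type" - this is FALSE (a lie) because Frank is a knight and Ivy and Jack are knaves.
- Frank (knight) says "At least one of us is a knave" - this is TRUE because Ivy and Jack are knaves.
- Jack (knave) says "Ivy is a knight" - this is FALSE (a lie) because Ivy is a knave.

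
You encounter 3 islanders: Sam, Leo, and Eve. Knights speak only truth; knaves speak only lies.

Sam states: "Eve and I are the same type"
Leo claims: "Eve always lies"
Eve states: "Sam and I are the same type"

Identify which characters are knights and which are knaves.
Sam is a knight.
Leo is a knave.
Eve is a knight.

Verification:
- Sam (knight) says "Eve and I are the same type" - this is TRUE because Sam is a knight and Eve is a knight.
- Leo (knave) says "Eve always lies" - this is FALSE (a lie) because Eve is a knight.
- Eve (knight) says "Sam and I are the same type" - this is TRUE because Eve is a knight and Sam is a knight.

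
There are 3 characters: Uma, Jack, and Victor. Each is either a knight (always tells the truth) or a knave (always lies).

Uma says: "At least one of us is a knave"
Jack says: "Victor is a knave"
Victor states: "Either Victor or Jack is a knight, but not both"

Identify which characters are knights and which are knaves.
Uma is a knight.
Jack is a knave.
Victor is a knight.

Verification:
- Uma (knight) says "At least one of us is a knave" - this is TRUE because Jack is a knave.
- Jack (knave) says "Victor is a knave" - this is FALSE (a lie) because Victor is a knight.
- Victor (knight) says "Either Victor or Jack is a knight, but not both" - this is TRUE because Victor is a knight and Jack is a knave.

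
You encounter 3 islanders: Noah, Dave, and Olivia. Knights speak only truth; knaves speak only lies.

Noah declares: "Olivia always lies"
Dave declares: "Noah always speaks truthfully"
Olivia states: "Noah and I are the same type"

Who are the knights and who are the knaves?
Noah is a knight.
Dave is a knight.
Olivia is a knave.

Verification:
- Noah (knight) says "Olivia always lies" - this is TRUE because Olivia is a knave.
- Dave (knight) says "Noah always speaks truthfully" - this is TRUE because Noah is a knight.
- Olivia (knave) says "Noah and I are the same type" - this is FALSE (a lie) because Olivia is a knave and Noah is a knight.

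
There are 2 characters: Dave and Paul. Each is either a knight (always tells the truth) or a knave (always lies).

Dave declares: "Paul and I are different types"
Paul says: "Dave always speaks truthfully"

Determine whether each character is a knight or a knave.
Dave is a knave.
Paul is a knave.

Verification:
- Dave (knave) says "Paul and I are different types" - this is FALSE (a lie) because Dave is a knave and Paul is a knave.
- Paul (knave) says "Dave always speaks truthfully" - this is FALSE (a lie) because Dave is a knave.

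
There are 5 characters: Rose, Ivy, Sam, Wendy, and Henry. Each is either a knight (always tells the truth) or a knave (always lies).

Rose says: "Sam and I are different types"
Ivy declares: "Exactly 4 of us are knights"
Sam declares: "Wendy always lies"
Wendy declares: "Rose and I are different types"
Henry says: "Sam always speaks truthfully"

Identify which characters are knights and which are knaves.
Rose is a knave.
Ivy is a knave.
Sam is a knave.
Wendy is a knight.
Henry is a knave.

Verification:
- Rose (knave) says "Sam and I are different types" - this is FALSE (a lie) because Rose is a knave and Sam is a knave.
- Ivy (knave) says "Exactly 4 of us are knights" - this is FALSE (a lie) because there are 1 knights.
- Sam (knave) says "Wendy always lies" - this is FALSE (a lie) because Wendy is a knight.
- Wendy (knight) says "Rose and I are different types" - this is TRUE because Wendy is a knight and Rose is a knave.
- Henry (knave) says "Sam always speaks truthfully" - this is FALSE (a lie) because Sam is a knave.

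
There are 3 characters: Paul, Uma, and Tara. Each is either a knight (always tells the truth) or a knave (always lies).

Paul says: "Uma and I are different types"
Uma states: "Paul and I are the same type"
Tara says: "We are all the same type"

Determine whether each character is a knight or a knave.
Paul is a knight.
Uma is a knave.
Tara is a knave.

Verification:
- Paul (knight) says "Uma and I are different types" - this is TRUE because Paul is a knight and Uma is a knave.
- Uma (knave) says "Paul and I are the same type" - this is FALSE (a lie) because Uma is a knave and Paul is a knight.
- Tara (knave) says "We are all the same type" - this is FALSE (a lie) because Paul is a knight and Uma and Tara are knaves.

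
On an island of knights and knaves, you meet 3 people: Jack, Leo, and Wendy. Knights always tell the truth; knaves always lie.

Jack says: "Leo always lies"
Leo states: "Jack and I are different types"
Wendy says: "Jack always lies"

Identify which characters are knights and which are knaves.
Jack is a knave.
Leo is a knight.
Wendy is a knight.

Verification:
- Jack (knave) says "Leo always lies" - this is FALSE (a lie) because Leo is a knight.
- Leo (knight) says "Jack and I are different types" - this is TRUE because Leo is a knight and Jack is a knave.
- Wendy (knight) says "Jack always lies" - this is TRUE because Jack is a knave.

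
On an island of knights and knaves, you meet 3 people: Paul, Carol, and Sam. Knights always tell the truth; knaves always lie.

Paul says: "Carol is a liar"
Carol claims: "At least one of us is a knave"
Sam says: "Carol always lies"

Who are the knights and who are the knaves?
Paul is a knave.
Carol is a knight.
Sam is a knave.

Verification:
- Paul (knave) says "Carol is a liar" - this is FALSE (a lie) because Carol is a knight.
- Carol (knight) says "At least one of us is a knave" - this is TRUE because Paul and Sam are knaves.
- Sam (knave) says "Carol always lies" - this is FALSE (a lie) because Carol is a knight.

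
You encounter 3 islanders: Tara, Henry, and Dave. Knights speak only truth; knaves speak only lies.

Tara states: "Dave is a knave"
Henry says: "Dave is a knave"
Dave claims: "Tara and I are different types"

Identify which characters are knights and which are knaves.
Tara is a knave.
Henry is a knave.
Dave is a knight.

Verification:
- Tara (knave) says "Dave is a knave" - this is FALSE (a lie) because Dave is a knight.
- Henry (knave) says "Dave is a knave" - this is FALSE (a lie) because Dave is a knight.
- Dave (knight) says "Tara and I are different types" - this is TRUE because Dave is a knight and Tara is a knave.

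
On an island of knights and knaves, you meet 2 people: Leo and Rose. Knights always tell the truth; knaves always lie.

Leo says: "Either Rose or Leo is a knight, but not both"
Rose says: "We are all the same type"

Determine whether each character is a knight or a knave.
Leo is a knight.
Rose is a knave.

Verification:
- Leo (knight) says "Either Rose or Leo is a knight, but not both" - this is TRUE because Rose is a knave and Leo is a knight.
- Rose (knave) says "We are all the same type" - this is FALSE (a lie) because Leo is a knight and Rose is a knave.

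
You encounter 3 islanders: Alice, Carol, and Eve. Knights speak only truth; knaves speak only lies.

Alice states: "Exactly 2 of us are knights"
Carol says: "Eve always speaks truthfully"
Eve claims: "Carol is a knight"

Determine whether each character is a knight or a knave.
Alice is a knave.
Carol is a knave.
Eve is a knave.

Verification:
- Alice (knave) says "Exactly 2 of us are knights" - this is FALSE (a lie) because there are 0 knights.
- Carol (knave) says "Eve always speaks truthfully" - this is FALSE (a lie) because Eve is a knave.
- Eve (knave) says "Carol is a knight" - this is FALSE (a lie) because Carol is a knave.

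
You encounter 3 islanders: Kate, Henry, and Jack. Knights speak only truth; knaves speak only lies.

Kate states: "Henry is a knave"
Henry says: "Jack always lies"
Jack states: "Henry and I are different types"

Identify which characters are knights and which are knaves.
Kate is a knight.
Henry is a knave.
Jack is a knight.

Verification:
- Kate (knight) says "Henry is a knave" - this is TRUE because Henry is a knave.
- Henry (knave) says "Jack always lies" - this is FALSE (a lie) because Jack is a knight.
- Jack (knight) says "Henry and I are different types" - this is TRUE because Jack is a knight and Henry is a knave.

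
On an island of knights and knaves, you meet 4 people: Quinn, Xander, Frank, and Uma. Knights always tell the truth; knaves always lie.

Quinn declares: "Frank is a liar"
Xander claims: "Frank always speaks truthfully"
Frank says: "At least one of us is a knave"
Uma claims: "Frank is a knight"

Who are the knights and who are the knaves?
Quinn is a knave.
Xander is a knight.
Frank is a knight.
Uma is a knight.

Verification:
- Quinn (knave) says "Frank is a liar" - this is FALSE (a lie) because Frank is a knight.
- Xander (knight) says "Frank always speaks truthfully" - this is TRUE because Frank is a knight.
- Frank (knight) says "At least one of us is a knave" - this is TRUE because Quinn is a knave.
- Uma (knight) says "Frank is a knight" - this is TRUE because Frank is a knight.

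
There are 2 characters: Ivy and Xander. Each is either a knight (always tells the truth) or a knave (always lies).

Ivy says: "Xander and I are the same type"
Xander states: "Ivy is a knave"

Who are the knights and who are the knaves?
Ivy is a knave.
Xander is a knight.

Verification:
- Ivy (knave) says "Xander and I are the same type" - this is FALSE (a lie) because Ivy is a knave and Xander is a knight.
- Xander (knight) says "Ivy is a knave" - this is TRUE because Ivy is a knave.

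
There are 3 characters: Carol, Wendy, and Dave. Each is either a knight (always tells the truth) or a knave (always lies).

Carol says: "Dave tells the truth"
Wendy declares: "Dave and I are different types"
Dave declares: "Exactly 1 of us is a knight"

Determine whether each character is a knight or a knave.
Carol is a knave.
Wendy is a knave.
Dave is a knave.

Verification:
- Carol (knave) says "Dave tells the truth" - this is FALSE (a lie) because Dave is a knave.
- Wendy (knave) says "Dave and I are different types" - this is FALSE (a lie) because Wendy is a knave and Dave is a knave.
- Dave (knave) says "Exactly 1 of us is a knight" - this is FALSE (a lie) because there are 0 knights.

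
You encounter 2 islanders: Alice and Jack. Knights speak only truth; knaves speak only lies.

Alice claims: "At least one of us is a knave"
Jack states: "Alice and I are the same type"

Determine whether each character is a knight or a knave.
Alice is a knight.
Jack is a knave.

Verification:
- Alice (knight) says "At least one of us is a knave" - this is TRUE because Jack is a knave.
- Jack (knave) says "Alice and I are the same type" - this is FALSE (a lie) because Jack is a knave and Alice is a knight.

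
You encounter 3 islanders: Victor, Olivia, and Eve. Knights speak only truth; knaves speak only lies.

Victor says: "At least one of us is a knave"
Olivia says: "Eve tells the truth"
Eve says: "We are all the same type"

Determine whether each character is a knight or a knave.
Victor is a knight.
Olivia is a knave.
Eve is a knave.

Verification:
- Victor (knight) says "At least one of us is a knave" - this is TRUE because Olivia and Eve are knaves.
- Olivia (knave) says "Eve tells the truth" - this is FALSE (a lie) because Eve is a knave.
- Eve (knave) says "We are all the same type" - this is FALSE (a lie) because Victor is a knight and Olivia and Eve are knaves.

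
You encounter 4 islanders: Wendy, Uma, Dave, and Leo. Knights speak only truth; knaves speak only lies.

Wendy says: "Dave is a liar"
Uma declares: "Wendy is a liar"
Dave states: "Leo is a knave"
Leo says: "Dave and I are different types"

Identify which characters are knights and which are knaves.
Wendy is a knight.
Uma is a knave.
Dave is a knave.
Leo is a knight.

Verification:
- Wendy (knight) says "Dave is a liar" - this is TRUE because Dave is a knave.
- Uma (knave) says "Wendy is a liar" - this is FALSE (a lie) because Wendy is a knight.
- Dave (knave) says "Leo is a knave" - this is FALSE (a lie) because Leo is a knight.
- Leo (knight) says "Dave and I are different types" - this is TRUE because Leo is a knight and Dave is a knave.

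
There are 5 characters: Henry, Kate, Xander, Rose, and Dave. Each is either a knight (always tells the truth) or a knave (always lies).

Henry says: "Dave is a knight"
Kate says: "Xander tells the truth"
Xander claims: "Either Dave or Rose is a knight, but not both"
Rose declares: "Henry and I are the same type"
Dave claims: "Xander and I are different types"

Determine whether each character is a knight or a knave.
Henry is a knight.
Kate is a knave.
Xander is a knave.
Rose is a knight.
Dave is a knight.

Verification:
- Henry (knight) says "Dave is a knight" - this is TRUE because Dave is a knight.
- Kate (knave) says "Xander tells the truth" - this is FALSE (a lie) because Xander is a knave.
- Xander (knave) says "Either Dave or Rose is a knight, but not both" - this is FALSE (a lie) because Dave is a knight and Rose is a knight.
- Rose (knight) says "Henry and I are the same type" - this is TRUE because Rose is a knight and Henry is a knight.
- Dave (knight) says "Xander and I are different types" - this is TRUE because Dave is a knight and Xander is a knave.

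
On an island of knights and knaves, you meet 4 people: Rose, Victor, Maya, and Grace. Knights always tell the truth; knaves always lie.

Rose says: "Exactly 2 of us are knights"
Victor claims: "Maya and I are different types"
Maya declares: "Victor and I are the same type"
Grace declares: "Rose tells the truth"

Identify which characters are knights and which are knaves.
Rose is a knave.
Victor is a knight.
Maya is a knave.
Grace is a knave.

Verification:
- Rose (knave) says "Exactly 2 of us are knights" - this is FALSE (a lie) because there are 1 knights.
- Victor (knight) says "Maya and I are different types" - this is TRUE because Victor is a knight and Maya is a knave.
- Maya (knave) says "Victor and I are the same type" - this is FALSE (a lie) because Maya is a knave and Victor is a knight.
- Grace (knave) says "Rose tells the truth" - this is FALSE (a lie) because Rose is a knave.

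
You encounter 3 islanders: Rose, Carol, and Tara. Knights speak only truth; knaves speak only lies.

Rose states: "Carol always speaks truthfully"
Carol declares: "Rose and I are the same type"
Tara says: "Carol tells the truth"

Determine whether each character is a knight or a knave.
Rose is a knight.
Carol is a knight.
Tara is a knight.

Verification:
- Rose (knight) says "Carol always speaks truthfully" - this is TRUE because Carol is a knight.
- Carol (knight) says "Rose and I are the same type" - this is TRUE because Carol is a knight and Rose is a knight.
- Tara (knight) says "Carol tells the truth" - this is TRUE because Carol is a knight.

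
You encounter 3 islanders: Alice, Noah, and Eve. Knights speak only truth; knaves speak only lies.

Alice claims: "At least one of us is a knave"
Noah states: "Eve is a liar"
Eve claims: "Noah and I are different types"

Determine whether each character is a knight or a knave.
Alice is a knight.
Noah is a knave.
Eve is a knight.

Verification:
- Alice (knight) says "At least one of us is a knave" - this is TRUE because Noah is a knave.
- Noah (knave) says "Eve is a liar" - this is FALSE (a lie) because Eve is a knight.
- Eve (knight) says "Noah and I are different types" - this is TRUE because Eve is a knight and Noah is a knave.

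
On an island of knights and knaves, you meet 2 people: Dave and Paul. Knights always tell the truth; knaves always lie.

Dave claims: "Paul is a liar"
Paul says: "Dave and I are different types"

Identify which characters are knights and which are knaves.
Dave is a knave.
Paul is a knight.

Verification:
- Dave (knave) says "Paul is a liar" - this is FALSE (a lie) because Paul is a knight.
- Paul (knight) says "Dave and I are different types" - this is TRUE because Paul is a knight and Dave is a knave.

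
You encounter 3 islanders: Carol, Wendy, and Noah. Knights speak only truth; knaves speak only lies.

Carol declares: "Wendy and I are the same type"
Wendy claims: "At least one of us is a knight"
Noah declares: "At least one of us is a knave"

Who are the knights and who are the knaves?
Carol is a knave.
Wendy is a knight.
Noah is a knight.

Verification:
- Carol (knave) says "Wendy and I are the same type" - this is FALSE (a lie) because Carol is a knave and Wendy is a knight.
- Wendy (knight) says "At least one of us is a knight" - this is TRUE because Wendy and Noah are knights.
- Noah (knight) says "At least one of us is a knave" - this is TRUE because Carol is a knave.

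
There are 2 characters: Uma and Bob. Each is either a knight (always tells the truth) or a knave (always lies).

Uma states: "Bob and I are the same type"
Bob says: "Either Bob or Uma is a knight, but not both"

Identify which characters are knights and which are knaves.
Uma is a knave.
Bob is a knight.

Verification:
- Uma (knave) says "Bob and I are the same type" - this is FALSE (a lie) because Uma is a knave and Bob is a knight.
- Bob (knight) says "Either Bob or Uma is a knight, but not both" - this is TRUE because Bob is a knight and Uma is a knave.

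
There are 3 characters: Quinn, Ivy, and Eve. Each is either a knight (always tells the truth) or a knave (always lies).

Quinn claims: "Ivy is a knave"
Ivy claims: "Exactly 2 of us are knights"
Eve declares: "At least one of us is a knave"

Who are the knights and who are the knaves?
Quinn is a knave.
Ivy is a knight.
Eve is a knight.

Verification:
- Quinn (knave) says "Ivy is a knave" - this is FALSE (a lie) because Ivy is a knight.
- Ivy (knight) says "Exactly 2 of us are knights" - this is TRUE because there are 2 knights.
- Eve (knight) says "At least one of us is a knave" - this is TRUE because Quinn is a knave.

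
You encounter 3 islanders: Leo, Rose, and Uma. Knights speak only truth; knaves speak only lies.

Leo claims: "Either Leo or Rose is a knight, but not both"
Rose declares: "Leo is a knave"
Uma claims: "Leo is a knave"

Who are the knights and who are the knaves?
Leo is a knight.
Rose is a knave.
Uma is a knave.

Verification:
- Leo (knight) says "Either Leo or Rose is a knight, but not both" - this is TRUE because Leo is a knight and Rose is a knave.
- Rose (knave) says "Leo is a knave" - this is FALSE (a lie) because Leo is a knight.
- Uma (knave) says "Leo is a knave" - this is FALSE (a lie) because Leo is a knight.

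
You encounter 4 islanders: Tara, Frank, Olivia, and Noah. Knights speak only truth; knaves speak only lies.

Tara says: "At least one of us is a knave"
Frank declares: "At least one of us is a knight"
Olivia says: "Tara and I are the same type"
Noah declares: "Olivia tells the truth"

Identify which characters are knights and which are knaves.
Tara is a knight.
Frank is a knight.
Olivia is a knave.
Noah is a knave.

Verification:
- Tara (knight) says "At least one of us is a knave" - this is TRUE because Olivia and Noah are knaves.
- Frank (knight) says "At least one of us is a knight" - this is TRUE because Tara and Frank are knights.
- Olivia (knave) says "Tara and I are the same type" - this is FALSE (a lie) because Olivia is a knave and Tara is a knight.
- Noah (knave) says "Olivia tells the truth" - this is FALSE (a lie) because Olivia is a knave.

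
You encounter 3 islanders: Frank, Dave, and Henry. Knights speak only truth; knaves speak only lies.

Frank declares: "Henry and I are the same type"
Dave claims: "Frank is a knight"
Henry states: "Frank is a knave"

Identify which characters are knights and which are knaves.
Frank is a knave.
Dave is a knave.
Henry is a knight.

Verification:
- Frank (knave) says "Henry and I are the same type" - this is FALSE (a lie) because Frank is a knave and Henry is a knight.
- Dave (knave) says "Frank is a knight" - this is FALSE (a lie) because Frank is a knave.
- Henry (knight) says "Frank is a knave" - this is TRUE because Frank is a knave.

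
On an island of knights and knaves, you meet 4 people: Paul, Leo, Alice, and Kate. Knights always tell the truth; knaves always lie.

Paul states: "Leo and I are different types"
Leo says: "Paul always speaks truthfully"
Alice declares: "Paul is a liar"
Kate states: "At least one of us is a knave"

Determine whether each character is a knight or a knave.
Paul is a knave.
Leo is a knave.
Alice is a knight.
Kate is a knight.

Verification:
- Paul (knave) says "Leo and I are different types" - this is FALSE (a lie) because Paul is a knave and Leo is a knave.
- Leo (knave) says "Paul always speaks truthfully" - this is FALSE (a lie) because Paul is a knave.
- Alice (knight) says "Paul is a liar" - this is TRUE because Paul is a knave.
- Kate (knight) says "At least one of us is a knave" - this is TRUE because Paul and Leo are knaves.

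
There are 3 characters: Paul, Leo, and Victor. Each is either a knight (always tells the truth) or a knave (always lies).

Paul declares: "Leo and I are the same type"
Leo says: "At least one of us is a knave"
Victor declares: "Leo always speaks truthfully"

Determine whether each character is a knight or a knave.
Paul is a knave.
Leo is a knight.
Victor is a knight.

Verification:
- Paul (knave) says "Leo and I are the same type" - this is FALSE (a lie) because Paul is a knave and Leo is a knight.
- Leo (knight) says "At least one of us is a knave" - this is TRUE because Paul is a knave.
- Victor (knight) says "Leo always speaks truthfully" - this is TRUE because Leo is a knight.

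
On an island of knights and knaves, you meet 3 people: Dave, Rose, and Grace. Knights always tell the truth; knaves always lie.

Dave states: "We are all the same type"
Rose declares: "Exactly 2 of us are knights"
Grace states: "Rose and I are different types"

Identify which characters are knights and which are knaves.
Dave is a knave.
Rose is a knave.
Grace is a knight.

Verification:
- Dave (knave) says "We are all the same type" - this is FALSE (a lie) because Grace is a knight and Dave and Rose are knaves.
- Rose (knave) says "Exactly 2 of us are knights" - this is FALSE (a lie) because there are 1 knights.
- Grace (knight) says "Rose and I are different types" - this is TRUE because Grace is a knight and Rose is a knave.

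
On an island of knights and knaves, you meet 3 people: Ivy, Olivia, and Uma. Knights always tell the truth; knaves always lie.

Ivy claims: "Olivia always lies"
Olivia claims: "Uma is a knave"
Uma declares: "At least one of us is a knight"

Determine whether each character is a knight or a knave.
Ivy is a knight.
Olivia is a knave.
Uma is a knight.

Verification:
- Ivy (knight) says "Olivia always lies" - this is TRUE because Olivia is a knave.
- Olivia (knave) says "Uma is a knave" - this is FALSE (a lie) because Uma is a knight.
- Uma (knight) says "At least one of us is a knight" - this is TRUE because Ivy and Uma are knights.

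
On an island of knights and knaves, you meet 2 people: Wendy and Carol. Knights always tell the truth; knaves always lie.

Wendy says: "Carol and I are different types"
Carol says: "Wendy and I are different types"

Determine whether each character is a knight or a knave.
Wendy is a knave.
Carol is a knave.

Verification:
- Wendy (knave) says "Carol and I are different types" - this is FALSE (a lie) because Wendy is a knave and Carol is a knave.
- Carol (knave) says "Wendy and I are different types" - this is FALSE (a lie) because Carol is a knave and Wendy is a knave.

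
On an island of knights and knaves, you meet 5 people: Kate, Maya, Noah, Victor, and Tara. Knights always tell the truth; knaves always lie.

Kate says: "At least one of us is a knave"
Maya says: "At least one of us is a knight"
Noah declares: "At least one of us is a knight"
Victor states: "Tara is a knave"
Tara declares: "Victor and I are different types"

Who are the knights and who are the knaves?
Kate is a knight.
Maya is a knight.
Noah is a knight.
Victor is a knave.
Tara is a knight.

Verification:
- Kate (knight) says "At least one of us is a knave" - this is TRUE because Victor is a knave.
- Maya (knight) says "At least one of us is a knight" - this is TRUE because Kate, Maya, Noah, and Tara are knights.
- Noah (knight) says "At least one of us is a knight" - this is TRUE because Kate, Maya, Noah, and Tara are knights.
- Victor (knave) says "Tara is a knave" - this is FALSE (a lie) because Tara is a knight.
- Tara (knight) says "Victor and I are different types" - this is TRUE because Tara is a knight and Victor is a knave.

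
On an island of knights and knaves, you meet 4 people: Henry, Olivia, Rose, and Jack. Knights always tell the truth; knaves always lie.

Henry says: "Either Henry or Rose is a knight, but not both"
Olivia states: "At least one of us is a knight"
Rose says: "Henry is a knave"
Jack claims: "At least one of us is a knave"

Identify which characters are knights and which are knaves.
Henry is a knight.
Olivia is a knight.
Rose is a knave.
Jack is a knight.

Verification:
- Henry (knight) says "Either Henry or Rose is a knight, but not both" - this is TRUE because Henry is a knight and Rose is a knave.
- Olivia (knight) says "At least one of us is a knight" - this is TRUE because Henry, Olivia, and Jack are knights.
- Rose (knave) says "Henry is a knave" - this is FALSE (a lie) because Henry is a knight.
- Jack (knight) says "At least one of us is a knave" - this is TRUE because Rose is a knave.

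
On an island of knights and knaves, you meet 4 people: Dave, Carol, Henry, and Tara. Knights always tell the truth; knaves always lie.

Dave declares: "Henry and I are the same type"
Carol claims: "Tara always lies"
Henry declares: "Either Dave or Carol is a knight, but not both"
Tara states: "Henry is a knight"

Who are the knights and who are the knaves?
Dave is a knight.
Carol is a knave.
Henry is a knight.
Tara is a knight.

Verification:
- Dave (knight) says "Henry and I are the same type" - this is TRUE because Dave is a knight and Henry is a knight.
- Carol (knave) says "Tara always lies" - this is FALSE (a lie) because Tara is a knight.
- Henry (knight) says "Either Dave or Carol is a knight, but not both" - this is TRUE because Dave is a knight and Carol is a knave.
- Tara (knight) says "Henry is a knight" - this is TRUE because Henry is a knight.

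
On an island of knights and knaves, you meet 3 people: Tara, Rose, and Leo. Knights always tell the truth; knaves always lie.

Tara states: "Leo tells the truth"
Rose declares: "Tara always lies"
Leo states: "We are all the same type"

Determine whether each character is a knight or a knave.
Tara is a knave.
Rose is a knight.
Leo is a knave.

Verification:
- Tara (knave) says "Leo tells the truth" - this is FALSE (a lie) because Leo is a knave.
- Rose (knight) says "Tara always lies" - this is TRUE because Tara is a knave.
- Leo (knave) says "We are all the same type" - this is FALSE (a lie) because Rose is a knight and Tara and Leo are knaves.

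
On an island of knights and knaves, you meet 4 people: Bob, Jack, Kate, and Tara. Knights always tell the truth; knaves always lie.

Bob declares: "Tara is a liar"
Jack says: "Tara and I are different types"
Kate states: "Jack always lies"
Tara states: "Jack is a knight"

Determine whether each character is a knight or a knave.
Bob is a knight.
Jack is a knave.
Kate is a knight.
Tara is a knave.

Verification:
- Bob (knight) says "Tara is a liar" - this is TRUE because Tara is a knave.
- Jack (knave) says "Tara and I are different types" - this is FALSE (a lie) because Jack is a knave and Tara is a knave.
- Kate (knight) says "Jack always lies" - this is TRUE because Jack is a knave.
- Tara (knave) says "Jack is a knight" - this is FALSE (a lie) because Jack is a knave.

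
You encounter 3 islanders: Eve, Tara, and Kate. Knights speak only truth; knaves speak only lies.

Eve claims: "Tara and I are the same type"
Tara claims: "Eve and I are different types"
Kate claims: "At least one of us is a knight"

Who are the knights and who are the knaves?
Eve is a knave.
Tara is a knight.
Kate is a knight.

Verification:
- Eve (knave) says "Tara and I are the same type" - this is FALSE (a lie) because Eve is a knave and Tara is a knight.
- Tara (knight) says "Eve and I are different types" - this is TRUE because Tara is a knight and Eve is a knave.
- Kate (knight) says "At least one of us is a knight" - this is TRUE because Tara and Kate are knights.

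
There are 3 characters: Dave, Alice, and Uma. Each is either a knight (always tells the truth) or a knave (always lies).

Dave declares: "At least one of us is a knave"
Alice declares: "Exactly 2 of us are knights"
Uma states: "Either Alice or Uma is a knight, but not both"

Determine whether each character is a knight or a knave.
Dave is a knight.
Alice is a knave.
Uma is a knave.

Verification:
- Dave (knight) says "At least one of us is a knave" - this is TRUE because Alice and Uma are knaves.
- Alice (knave) says "Exactly 2 of us are knights" - this is FALSE (a lie) because there are 1 knights.
- Uma (knave) says "Either Alice or Uma is a knight, but not both" - this is FALSE (a lie) because Alice is a knave and Uma is a knave.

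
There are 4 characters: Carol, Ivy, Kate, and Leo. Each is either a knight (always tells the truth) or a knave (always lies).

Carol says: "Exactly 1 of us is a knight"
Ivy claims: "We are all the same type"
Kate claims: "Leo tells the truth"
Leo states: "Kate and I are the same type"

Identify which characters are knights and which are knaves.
Carol is a knave.
Ivy is a knave.
Kate is a knight.
Leo is a knight.

Verification:
- Carol (knave) says "Exactly 1 of us is a knight" - this is FALSE (a lie) because there are 2 knights.
- Ivy (knave) says "We are all the same type" - this is FALSE (a lie) because Kate and Leo are knights and Carol and Ivy are knaves.
- Kate (knight) says "Leo tells the truth" - this is TRUE because Leo is a knight.
- Leo (knight) says "Kate and I are the same type" - this is TRUE because Leo is a knight and Kate is a knight.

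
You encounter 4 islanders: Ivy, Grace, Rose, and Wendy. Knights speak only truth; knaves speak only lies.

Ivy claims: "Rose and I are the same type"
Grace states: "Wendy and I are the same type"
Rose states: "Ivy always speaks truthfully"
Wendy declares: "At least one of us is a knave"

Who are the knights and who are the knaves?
Ivy is a knight.
Grace is a knave.
Rose is a knight.
Wendy is a knight.

Verification:
- Ivy (knight) says "Rose and I are the same type" - this is TRUE because Ivy is a knight and Rose is a knight.
- Grace (knave) says "Wendy and I are the same type" - this is FALSE (a lie) because Grace is a knave and Wendy is a knight.
- Rose (knight) says "Ivy always speaks truthfully" - this is TRUE because Ivy is a knight.
- Wendy (knight) says "At least one of us is a knave" - this is TRUE because Grace is a knave.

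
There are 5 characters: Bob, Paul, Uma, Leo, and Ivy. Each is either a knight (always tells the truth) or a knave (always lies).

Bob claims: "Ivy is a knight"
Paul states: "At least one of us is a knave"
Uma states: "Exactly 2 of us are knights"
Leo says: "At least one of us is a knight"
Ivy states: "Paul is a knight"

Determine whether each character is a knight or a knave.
Bob is a knight.
Paul is a knight.
Uma is a knave.
Leo is a knight.
Ivy is a knight.

Verification:
- Bob (knight) says "Ivy is a knight" - this is TRUE because Ivy is a knight.
- Paul (knight) says "At least one of us is a knave" - this is TRUE because Uma is a knave.
- Uma (knave) says "Exactly 2 of us are knights" - this is FALSE (a lie) because there are 4 knights.
- Leo (knight) says "At least one of us is a knight" - this is TRUE because Bob, Paul, Leo, and Ivy are knights.
- Ivy (knight) says "Paul is a knight" - this is TRUE because Paul is a knight.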